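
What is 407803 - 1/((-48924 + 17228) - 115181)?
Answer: 59896881232/146877 ≈ 4.0780e+5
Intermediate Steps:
407803 - 1/((-48924 + 17228) - 115181) = 407803 - 1/(-31696 - 115181) = 407803 - 1/(-146877) = 407803 - 1*(-1/146877) = 407803 + 1/146877 = 59896881232/146877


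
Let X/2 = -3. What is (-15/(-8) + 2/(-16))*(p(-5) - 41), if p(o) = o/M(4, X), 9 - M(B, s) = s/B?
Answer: -871/12 ≈ -72.583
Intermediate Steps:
X = -6 (X = 2*(-3) = -6)
M(B, s) = 9 - s/B
p(o) = 2*o/21 (p(o) = o/(9 - 1*(-6)/4) = o/(9 - 1*(-6)*¼) = o/(9 + 3/2) = o/(21/2) = o*(2/21) = 2*o/21)
(-15/(-8) + 2/(-16))*(p(-5) - 41) = (-15/(-8) + 2/(-16))*((2/21)*(-5) - 41) = (-15*(-⅛) + 2*(-1/16))*(-10/21 - 41) = (15/8 - ⅛)*(-871/21) = (7/4)*(-871/21) = -871/12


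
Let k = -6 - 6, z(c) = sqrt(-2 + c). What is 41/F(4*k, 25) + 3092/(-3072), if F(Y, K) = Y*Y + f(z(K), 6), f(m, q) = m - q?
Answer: -4009684289/4055639808 - 41*sqrt(23)/5280781 ≈ -0.98871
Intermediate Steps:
k = -12
F(Y, K) = -6 + Y**2 + sqrt(-2 + K) (F(Y, K) = Y*Y + (sqrt(-2 + K) - 1*6) = Y**2 + (sqrt(-2 + K) - 6) = Y**2 + (-6 + sqrt(-2 + K)) = -6 + Y**2 + sqrt(-2 + K))
41/F(4*k, 25) + 3092/(-3072) = 41/(-6 + (4*(-12))**2 + sqrt(-2 + 25)) + 3092/(-3072) = 41/(-6 + (-48)**2 + sqrt(23)) + 3092*(-1/3072) = 41/(-6 + 2304 + sqrt(23)) - 773/768 = 41/(2298 + sqrt(23)) - 773/768 = -773/768 + 41/(2298 + sqrt(23))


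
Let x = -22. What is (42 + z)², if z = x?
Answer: 400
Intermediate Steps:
z = -22
(42 + z)² = (42 - 22)² = 20² = 400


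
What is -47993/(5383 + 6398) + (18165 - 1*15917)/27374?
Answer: -58512577/14658777 ≈ -3.9916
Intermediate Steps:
-47993/(5383 + 6398) + (18165 - 1*15917)/27374 = -47993/11781 + (18165 - 15917)*(1/27374) = -47993*1/11781 + 2248*(1/27374) = -4363/1071 + 1124/13687 = -58512577/14658777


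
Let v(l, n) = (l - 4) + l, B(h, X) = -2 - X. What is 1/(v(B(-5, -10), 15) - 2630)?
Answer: -1/2618 ≈ -0.00038197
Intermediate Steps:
v(l, n) = -4 + 2*l (v(l, n) = (-4 + l) + l = -4 + 2*l)
1/(v(B(-5, -10), 15) - 2630) = 1/((-4 + 2*(-2 - 1*(-10))) - 2630) = 1/((-4 + 2*(-2 + 10)) - 2630) = 1/((-4 + 2*8) - 2630) = 1/((-4 + 16) - 2630) = 1/(12 - 2630) = 1/(-2618) = -1/2618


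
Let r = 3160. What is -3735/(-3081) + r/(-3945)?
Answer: 333241/810303 ≈ 0.41125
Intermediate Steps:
-3735/(-3081) + r/(-3945) = -3735/(-3081) + 3160/(-3945) = -3735*(-1/3081) + 3160*(-1/3945) = 1245/1027 - 632/789 = 333241/810303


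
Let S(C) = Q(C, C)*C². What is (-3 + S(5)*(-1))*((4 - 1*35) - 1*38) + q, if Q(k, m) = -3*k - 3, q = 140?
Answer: -30703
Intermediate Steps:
Q(k, m) = -3 - 3*k
S(C) = C²*(-3 - 3*C) (S(C) = (-3 - 3*C)*C² = C²*(-3 - 3*C))
(-3 + S(5)*(-1))*((4 - 1*35) - 1*38) + q = (-3 + (3*5²*(-1 - 1*5))*(-1))*((4 - 1*35) - 1*38) + 140 = (-3 + (3*25*(-1 - 5))*(-1))*((4 - 35) - 38) + 140 = (-3 + (3*25*(-6))*(-1))*(-31 - 38) + 140 = (-3 - 450*(-1))*(-69) + 140 = (-3 + 450)*(-69) + 140 = 447*(-69) + 140 = -30843 + 140 = -30703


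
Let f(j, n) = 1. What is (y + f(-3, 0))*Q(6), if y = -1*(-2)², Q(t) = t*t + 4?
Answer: -120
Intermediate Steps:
Q(t) = 4 + t² (Q(t) = t² + 4 = 4 + t²)
y = -4 (y = -1*4 = -4)
(y + f(-3, 0))*Q(6) = (-4 + 1)*(4 + 6²) = -3*(4 + 36) = -3*40 = -120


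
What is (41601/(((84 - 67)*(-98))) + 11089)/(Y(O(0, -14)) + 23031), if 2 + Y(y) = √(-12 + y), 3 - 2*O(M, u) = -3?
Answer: 8662980133/18031384900 - 1128531*I/18031384900 ≈ 0.48044 - 6.2587e-5*I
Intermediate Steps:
O(M, u) = 3 (O(M, u) = 3/2 - ½*(-3) = 3/2 + 3/2 = 3)
Y(y) = -2 + √(-12 + y)
(41601/(((84 - 67)*(-98))) + 11089)/(Y(O(0, -14)) + 23031) = (41601/(((84 - 67)*(-98))) + 11089)/((-2 + √(-12 + 3)) + 23031) = (41601/((17*(-98))) + 11089)/((-2 + √(-9)) + 23031) = (41601/(-1666) + 11089)/((-2 + 3*I) + 23031) = (41601*(-1/1666) + 11089)/(23029 + 3*I) = (-849/34 + 11089)*((23029 - 3*I)/530334850) = 376177*((23029 - 3*I)/530334850)/34 = 376177*(23029 - 3*I)/18031384900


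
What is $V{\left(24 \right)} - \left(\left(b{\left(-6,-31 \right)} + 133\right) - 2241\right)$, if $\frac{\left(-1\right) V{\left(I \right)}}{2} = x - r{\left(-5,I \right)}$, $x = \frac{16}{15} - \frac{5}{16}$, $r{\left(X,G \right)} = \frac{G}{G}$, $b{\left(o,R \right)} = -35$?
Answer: $\frac{257219}{120} \approx 2143.5$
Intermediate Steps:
$r{\left(X,G \right)} = 1$
$x = \frac{181}{240}$ ($x = 16 \cdot \frac{1}{15} - \frac{5}{16} = \frac{16}{15} - \frac{5}{16} = \frac{181}{240} \approx 0.75417$)
$V{\left(I \right)} = \frac{59}{120}$ ($V{\left(I \right)} = - 2 \left(\frac{181}{240} - 1\right) = \left(-2\right) \left(- \frac{59}{240}\right) = \frac{59}{120}$)
$V{\left(24 \right)} - \left(\left(b{\left(-6,-31 \right)} + 133\right) - 2241\right) = \frac{59}{120} - \left(\left(-35 + 133\right) - 2241\right) = \frac{59}{120} - \left(98 - 2241\right) = \frac{59}{120} - -2143 = \frac{59}{120} + 2143 = \frac{257219}{120}$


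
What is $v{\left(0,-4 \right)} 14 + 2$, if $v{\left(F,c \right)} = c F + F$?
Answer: $2$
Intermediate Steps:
$v{\left(F,c \right)} = F + F c$ ($v{\left(F,c \right)} = F c + F = F + F c$)
$v{\left(0,-4 \right)} 14 + 2 = 0 \left(1 - 4\right) 14 + 2 = 0 \left(-3\right) 14 + 2 = 0 \cdot 14 + 2 = 0 + 2 = 2$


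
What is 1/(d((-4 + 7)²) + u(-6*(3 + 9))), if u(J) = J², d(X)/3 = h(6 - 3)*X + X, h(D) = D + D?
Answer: 1/5373 ≈ 0.00018612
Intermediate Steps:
h(D) = 2*D
d(X) = 21*X (d(X) = 3*((2*(6 - 3))*X + X) = 3*((2*3)*X + X) = 3*(6*X + X) = 3*(7*X) = 21*X)
1/(d((-4 + 7)²) + u(-6*(3 + 9))) = 1/(21*(-4 + 7)² + (-6*(3 + 9))²) = 1/(21*3² + (-6*12)²) = 1/(21*9 + (-72)²) = 1/(189 + 5184) = 1/5373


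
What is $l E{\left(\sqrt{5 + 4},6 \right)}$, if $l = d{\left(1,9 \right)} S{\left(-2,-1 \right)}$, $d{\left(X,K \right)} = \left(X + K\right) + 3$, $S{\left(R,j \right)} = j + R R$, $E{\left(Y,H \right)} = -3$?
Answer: $-117$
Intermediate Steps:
$S{\left(R,j \right)} = j + R^{2}$
$d{\left(X,K \right)} = 3 + K + X$ ($d{\left(X,K \right)} = \left(K + X\right) + 3 = 3 + K + X$)
$l = 39$ ($l = \left(3 + 9 + 1\right) \left(-1 + \left(-2\right)^{2}\right) = 13 \left(-1 + 4\right) = 13 \cdot 3 = 39$)
$l E{\left(\sqrt{5 + 4},6 \right)} = 39 \left(-3\right) = -117$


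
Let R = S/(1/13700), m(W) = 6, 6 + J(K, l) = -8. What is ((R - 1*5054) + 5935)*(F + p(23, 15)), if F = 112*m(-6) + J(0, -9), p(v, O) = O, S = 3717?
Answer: 34271704613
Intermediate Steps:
J(K, l) = -14 (J(K, l) = -6 - 8 = -14)
F = 658 (F = 112*6 - 14 = 672 - 14 = 658)
R = 50922900 (R = 3717/(1/13700) = 3717*13700 = 50922900)
((R - 1*5054) + 5935)*(F + p(23, 15)) = ((50922900 - 1*5054) + 5935)*(658 + 15) = ((50922900 - 5054) + 5935)*673 = (50917846 + 5935)*673 = 50923781*673 = 34271704613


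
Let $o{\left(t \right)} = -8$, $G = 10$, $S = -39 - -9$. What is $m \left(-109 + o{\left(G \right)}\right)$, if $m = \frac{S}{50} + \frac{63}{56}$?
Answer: $- \frac{2457}{40} \approx -61.425$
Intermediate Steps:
$S = -30$ ($S = -39 + 9 = -30$)
$m = \frac{21}{40}$ ($m = - \frac{30}{50} + \frac{63}{56} = \left(-30\right) \frac{1}{50} + 63 \cdot \frac{1}{56} = - \frac{3}{5} + \frac{9}{8} = \frac{21}{40} \approx 0.525$)
$m \left(-109 + o{\left(G \right)}\right) = \frac{21 \left(-109 - 8\right)}{40} = \frac{21}{40} \left(-117\right) = - \frac{2457}{40}$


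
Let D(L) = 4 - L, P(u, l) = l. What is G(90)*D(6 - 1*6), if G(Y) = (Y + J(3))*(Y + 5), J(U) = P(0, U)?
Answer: 35340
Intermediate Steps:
J(U) = U
G(Y) = (3 + Y)*(5 + Y) (G(Y) = (Y + 3)*(Y + 5) = (3 + Y)*(5 + Y))
G(90)*D(6 - 1*6) = (15 + 90² + 8*90)*(4 - (6 - 1*6)) = (15 + 8100 + 720)*(4 - (6 - 6)) = 8835*(4 - 1*0) = 8835*(4 + 0) = 8835*4 = 35340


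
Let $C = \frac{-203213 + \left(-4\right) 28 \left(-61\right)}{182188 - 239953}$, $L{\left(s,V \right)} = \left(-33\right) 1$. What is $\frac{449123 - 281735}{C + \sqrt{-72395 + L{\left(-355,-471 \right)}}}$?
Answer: $\frac{1898840845659420}{241715970053461} - \frac{1117078958244600 i \sqrt{18107}}{241715970053461} \approx 7.8557 - 621.87 i$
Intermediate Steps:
$L{\left(s,V \right)} = -33$
$C = \frac{196381}{57765}$ ($C = \frac{-203213 - -6832}{-57765} = \left(-203213 + 6832\right) \left(- \frac{1}{57765}\right) = \left(-196381\right) \left(- \frac{1}{57765}\right) = \frac{196381}{57765} \approx 3.3997$)
$\frac{449123 - 281735}{C + \sqrt{-72395 + L{\left(-355,-471 \right)}}} = \frac{449123 - 281735}{\frac{196381}{57765} + \sqrt{-72395 - 33}} = \frac{167388}{\frac{196381}{57765} + \sqrt{-72428}} = \frac{167388}{\frac{196381}{57765} + 2 i \sqrt{18107}}$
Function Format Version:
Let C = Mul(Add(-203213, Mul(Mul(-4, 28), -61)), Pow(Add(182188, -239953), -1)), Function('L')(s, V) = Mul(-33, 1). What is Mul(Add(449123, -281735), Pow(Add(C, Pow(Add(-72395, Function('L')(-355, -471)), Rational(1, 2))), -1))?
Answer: Add(Rational(1898840845659420, 241715970053461), Mul(Rational(-1117078958244600, 241715970053461), I, Pow(18107, Rational(1, 2)))) ≈ Add(7.8557, Mul(-621.87, I))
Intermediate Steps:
Function('L')(s, V) = -33
C = Rational(196381, 57765) (C = Mul(Add(-203213, Mul(-112, -61)), Pow(-57765, -1)) = Mul(Add(-203213, 6832), Rational(-1, 57765)) = Mul(-196381, Rational(-1, 57765)) = Rational(196381, 57765) ≈ 3.3997)
Mul(Add(449123, -281735), Pow(Add(C, Pow(Add(-72395, Function('L')(-355, -471)), Rational(1, 2))), -1)) = Mul(Add(449123, -281735), Pow(Add(Rational(196381, 57765), Pow(Add(-72395, -33), Rational(1, 2))), -1)) = Mul(167388, Pow(Add(Rational(196381, 57765), Pow(-72428, Rational(1, 2))), -1)) = Mul(167388, Pow(Add(Rational(196381, 57765), Mul(2, I, Pow(18107, Rational(1, 2)))), -1))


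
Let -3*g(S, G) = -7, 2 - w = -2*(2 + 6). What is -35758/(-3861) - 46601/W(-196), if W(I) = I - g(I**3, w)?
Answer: 561055393/2297295 ≈ 244.22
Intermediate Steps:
w = 18 (w = 2 - (-2)*(2 + 6) = 2 - (-2)*8 = 2 - 1*(-16) = 2 + 16 = 18)
g(S, G) = 7/3 (g(S, G) = -1/3*(-7) = 7/3)
W(I) = -7/3 + I (W(I) = I - 1*7/3 = I - 7/3 = -7/3 + I)
-35758/(-3861) - 46601/W(-196) = -35758/(-3861) - 46601/(-7/3 - 196) = -35758*(-1/3861) - 46601/(-595/3) = 35758/3861 - 46601*(-3/595) = 35758/3861 + 139803/595 = 561055393/2297295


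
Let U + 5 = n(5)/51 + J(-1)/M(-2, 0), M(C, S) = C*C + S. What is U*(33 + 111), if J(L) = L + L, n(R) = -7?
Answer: -13800/17 ≈ -811.76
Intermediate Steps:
J(L) = 2*L
M(C, S) = S + C² (M(C, S) = C² + S = S + C²)
U = -575/102 (U = -5 + (-7/51 + (2*(-1))/(0 + (-2)²)) = -5 + (-7*1/51 - 2/(0 + 4)) = -5 + (-7/51 - 2/4) = -5 + (-7/51 - 2*¼) = -5 + (-7/51 - ½) = -5 - 65/102 = -575/102 ≈ -5.6373)
U*(33 + 111) = -575*(33 + 111)/102 = -575/102*144 = -13800/17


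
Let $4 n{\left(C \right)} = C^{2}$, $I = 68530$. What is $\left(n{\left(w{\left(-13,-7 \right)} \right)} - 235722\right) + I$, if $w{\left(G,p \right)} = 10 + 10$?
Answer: $-167092$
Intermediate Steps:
$w{\left(G,p \right)} = 20$
$n{\left(C \right)} = \frac{C^{2}}{4}$
$\left(n{\left(w{\left(-13,-7 \right)} \right)} - 235722\right) + I = \left(\frac{20^{2}}{4} - 235722\right) + 68530 = \left(\frac{1}{4} \cdot 400 - 235722\right) + 68530 = \left(100 - 235722\right) + 68530 = -235622 + 68530 = -167092$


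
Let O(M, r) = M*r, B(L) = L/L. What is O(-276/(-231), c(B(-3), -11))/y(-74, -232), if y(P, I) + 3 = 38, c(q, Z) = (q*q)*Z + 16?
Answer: 92/539 ≈ 0.17069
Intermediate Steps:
B(L) = 1
c(q, Z) = 16 + Z*q² (c(q, Z) = q²*Z + 16 = Z*q² + 16 = 16 + Z*q²)
y(P, I) = 35 (y(P, I) = -3 + 38 = 35)
O(-276/(-231), c(B(-3), -11))/y(-74, -232) = ((-276/(-231))*(16 - 11*1²))/35 = ((-276*(-1/231))*(16 - 11*1))*(1/35) = (92*(16 - 11)/77)*(1/35) = ((92/77)*5)*(1/35) = (460/77)*(1/35) = 92/539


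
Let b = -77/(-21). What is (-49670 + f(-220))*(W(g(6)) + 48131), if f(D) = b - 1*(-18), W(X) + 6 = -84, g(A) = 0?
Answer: -7155466745/3 ≈ -2.3852e+9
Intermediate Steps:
b = 11/3 (b = -77*(-1/21) = 11/3 ≈ 3.6667)
W(X) = -90 (W(X) = -6 - 84 = -90)
f(D) = 65/3 (f(D) = 11/3 - 1*(-18) = 11/3 + 18 = 65/3)
(-49670 + f(-220))*(W(g(6)) + 48131) = (-49670 + 65/3)*(-90 + 48131) = -148945/3*48041 = -7155466745/3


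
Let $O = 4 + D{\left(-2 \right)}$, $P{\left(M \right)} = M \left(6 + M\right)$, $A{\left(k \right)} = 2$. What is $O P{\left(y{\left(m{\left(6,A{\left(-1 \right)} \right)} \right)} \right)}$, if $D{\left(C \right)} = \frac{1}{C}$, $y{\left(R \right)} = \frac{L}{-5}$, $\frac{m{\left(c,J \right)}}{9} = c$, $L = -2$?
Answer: $\frac{224}{25} \approx 8.96$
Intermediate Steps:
$m{\left(c,J \right)} = 9 c$
$y{\left(R \right)} = \frac{2}{5}$ ($y{\left(R \right)} = - \frac{2}{-5} = \left(-2\right) \left(- \frac{1}{5}\right) = \frac{2}{5}$)
$O = \frac{7}{2}$ ($O = 4 + \frac{1}{-2} = 4 - \frac{1}{2} = \frac{7}{2} \approx 3.5$)
$O P{\left(y{\left(m{\left(6,A{\left(-1 \right)} \right)} \right)} \right)} = \frac{7 \frac{2 \left(6 + \frac{2}{5}\right)}{5}}{2} = \frac{7 \cdot \frac{2}{5} \cdot \frac{32}{5}}{2} = \frac{7}{2} \cdot \frac{64}{25} = \frac{224}{25}$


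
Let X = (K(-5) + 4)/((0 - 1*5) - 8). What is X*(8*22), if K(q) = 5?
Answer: -1584/13 ≈ -121.85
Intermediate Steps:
X = -9/13 (X = (5 + 4)/((0 - 1*5) - 8) = 9/((0 - 5) - 8) = 9/(-5 - 8) = 9/(-13) = 9*(-1/13) = -9/13 ≈ -0.69231)
X*(8*22) = -72*22/13 = -9/13*176 = -1584/13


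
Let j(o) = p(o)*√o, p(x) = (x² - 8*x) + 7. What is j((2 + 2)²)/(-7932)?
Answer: -45/661 ≈ -0.068079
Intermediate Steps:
p(x) = 7 + x² - 8*x
j(o) = √o*(7 + o² - 8*o) (j(o) = (7 + o² - 8*o)*√o = √o*(7 + o² - 8*o))
j((2 + 2)²)/(-7932) = (√((2 + 2)²)*(7 + ((2 + 2)²)² - 8*(2 + 2)²))/(-7932) = (√(4²)*(7 + (4²)² - 8*4²))*(-1/7932) = (√16*(7 + 16² - 8*16))*(-1/7932) = (4*(7 + 256 - 128))*(-1/7932) = (4*135)*(-1/7932) = 540*(-1/7932) = -45/661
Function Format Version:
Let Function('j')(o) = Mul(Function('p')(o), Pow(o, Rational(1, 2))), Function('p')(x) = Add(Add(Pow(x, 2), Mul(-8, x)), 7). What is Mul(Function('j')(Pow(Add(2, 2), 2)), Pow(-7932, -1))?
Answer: Rational(-45, 661) ≈ -0.068079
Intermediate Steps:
Function('p')(x) = Add(7, Pow(x, 2), Mul(-8, x))
Function('j')(o) = Mul(Pow(o, Rational(1, 2)), Add(7, Pow(o, 2), Mul(-8, o))) (Function('j')(o) = Mul(Add(7, Pow(o, 2), Mul(-8, o)), Pow(o, Rational(1, 2))) = Mul(Pow(o, Rational(1, 2)), Add(7, Pow(o, 2), Mul(-8, o))))
Mul(Function('j')(Pow(Add(2, 2), 2)), Pow(-7932, -1)) = Mul(Mul(Pow(Pow(Add(2, 2), 2), Rational(1, 2)), Add(7, Pow(Pow(Add(2, 2), 2), 2), Mul(-8, Pow(Add(2, 2), 2)))), Pow(-7932, -1)) = Mul(Mul(Pow(Pow(4, 2), Rational(1, 2)), Add(7, Pow(Pow(4, 2), 2), Mul(-8, Pow(4, 2)))), Rational(-1, 7932)) = Mul(Mul(Pow(16, Rational(1, 2)), Add(7, Pow(16, 2), Mul(-8, 16))), Rational(-1, 7932)) = Mul(Mul(4, Add(7, 256, -128)), Rational(-1, 7932)) = Mul(Mul(4, 135), Rational(-1, 7932)) = Mul(540, Rational(-1, 7932)) = Rational(-45, 661)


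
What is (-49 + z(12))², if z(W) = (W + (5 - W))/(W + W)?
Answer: 1371241/576 ≈ 2380.6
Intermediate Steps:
z(W) = 5/(2*W) (z(W) = 5/((2*W)) = 5*(1/(2*W)) = 5/(2*W))
(-49 + z(12))² = (-49 + (5/2)/12)² = (-49 + (5/2)*(1/12))² = (-49 + 5/24)² = (-1171/24)² = 1371241/576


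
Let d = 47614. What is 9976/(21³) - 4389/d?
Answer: 3265795/3315438 ≈ 0.98503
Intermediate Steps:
9976/(21³) - 4389/d = 9976/(21³) - 4389/47614 = 9976/9261 - 4389*1/47614 = 9976*(1/9261) - 33/358 = 9976/9261 - 33/358 = 3265795/3315438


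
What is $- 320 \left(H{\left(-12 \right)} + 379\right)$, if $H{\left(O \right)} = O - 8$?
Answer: $-114880$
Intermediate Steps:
$H{\left(O \right)} = -8 + O$ ($H{\left(O \right)} = O - 8 = -8 + O$)
$- 320 \left(H{\left(-12 \right)} + 379\right) = - 320 \left(\left(-8 - 12\right) + 379\right) = - 320 \left(-20 + 379\right) = \left(-320\right) 359 = -114880$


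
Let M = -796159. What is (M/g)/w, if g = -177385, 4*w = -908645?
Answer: -244972/12398461025 ≈ -1.9758e-5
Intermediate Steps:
w = -908645/4 (w = (1/4)*(-908645) = -908645/4 ≈ -2.2716e+5)
(M/g)/w = (-796159/(-177385))/(-908645/4) = -796159*(-1/177385)*(-4/908645) = (61243/13645)*(-4/908645) = -244972/12398461025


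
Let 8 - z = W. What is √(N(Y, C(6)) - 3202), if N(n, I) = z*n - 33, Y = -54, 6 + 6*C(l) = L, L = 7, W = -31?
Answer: 7*I*√109 ≈ 73.082*I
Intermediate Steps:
z = 39 (z = 8 - 1*(-31) = 8 + 31 = 39)
C(l) = ⅙ (C(l) = -1 + (⅙)*7 = -1 + 7/6 = ⅙)
N(n, I) = -33 + 39*n (N(n, I) = 39*n - 33 = -33 + 39*n)
√(N(Y, C(6)) - 3202) = √((-33 + 39*(-54)) - 3202) = √((-33 - 2106) - 3202) = √(-2139 - 3202) = √(-5341) = 7*I*√109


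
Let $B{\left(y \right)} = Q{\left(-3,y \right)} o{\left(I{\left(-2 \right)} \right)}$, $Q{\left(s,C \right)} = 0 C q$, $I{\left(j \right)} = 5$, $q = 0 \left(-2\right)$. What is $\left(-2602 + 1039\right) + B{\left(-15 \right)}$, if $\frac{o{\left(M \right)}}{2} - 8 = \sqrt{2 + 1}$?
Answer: $-1563$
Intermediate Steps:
$q = 0$
$o{\left(M \right)} = 16 + 2 \sqrt{3}$ ($o{\left(M \right)} = 16 + 2 \sqrt{2 + 1} = 16 + 2 \sqrt{3}$)
$Q{\left(s,C \right)} = 0$ ($Q{\left(s,C \right)} = 0 C 0 = 0 \cdot 0 = 0$)
$B{\left(y \right)} = 0$ ($B{\left(y \right)} = 0 \left(16 + 2 \sqrt{3}\right) = 0$)
$\left(-2602 + 1039\right) + B{\left(-15 \right)} = \left(-2602 + 1039\right) + 0 = -1563 + 0 = -1563$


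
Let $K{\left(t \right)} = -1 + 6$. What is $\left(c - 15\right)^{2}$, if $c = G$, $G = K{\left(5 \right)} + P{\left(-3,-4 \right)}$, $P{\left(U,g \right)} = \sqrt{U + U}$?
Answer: $\left(10 - i \sqrt{6}\right)^{2} \approx 94.0 - 48.99 i$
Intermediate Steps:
$P{\left(U,g \right)} = \sqrt{2} \sqrt{U}$ ($P{\left(U,g \right)} = \sqrt{2 U} = \sqrt{2} \sqrt{U}$)
$K{\left(t \right)} = 5$
$G = 5 + i \sqrt{6}$ ($G = 5 + \sqrt{2} \sqrt{-3} = 5 + \sqrt{2} i \sqrt{3} = 5 + i \sqrt{6} \approx 5.0 + 2.4495 i$)
$c = 5 + i \sqrt{6} \approx 5.0 + 2.4495 i$
$\left(c - 15\right)^{2} = \left(\left(5 + i \sqrt{6}\right) - 15\right)^{2} = \left(-10 + i \sqrt{6}\right)^{2}$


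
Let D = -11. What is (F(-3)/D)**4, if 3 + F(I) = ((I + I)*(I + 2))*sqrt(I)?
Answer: 5913/14641 + 648*I*sqrt(3)/1331 ≈ 0.40387 + 0.84325*I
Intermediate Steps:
F(I) = -3 + 2*I**(3/2)*(2 + I) (F(I) = -3 + ((I + I)*(I + 2))*sqrt(I) = -3 + ((2*I)*(2 + I))*sqrt(I) = -3 + (2*I*(2 + I))*sqrt(I) = -3 + 2*I**(3/2)*(2 + I))
(F(-3)/D)**4 = ((-3 + 2*(-3)**(5/2) + 4*(-3)**(3/2))/(-11))**4 = ((-3 + 2*(9*I*sqrt(3)) + 4*(-3*I*sqrt(3)))*(-1/11))**4 = ((-3 + 18*I*sqrt(3) - 12*I*sqrt(3))*(-1/11))**4 = ((-3 + 6*I*sqrt(3))*(-1/11))**4 = (3/11 - 6*I*sqrt(3)/11)**4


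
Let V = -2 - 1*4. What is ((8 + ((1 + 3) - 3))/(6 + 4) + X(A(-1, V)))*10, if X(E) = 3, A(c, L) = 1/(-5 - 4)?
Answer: 39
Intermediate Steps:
V = -6 (V = -2 - 4 = -6)
A(c, L) = -1/9 (A(c, L) = 1/(-9) = -1/9)
((8 + ((1 + 3) - 3))/(6 + 4) + X(A(-1, V)))*10 = ((8 + ((1 + 3) - 3))/(6 + 4) + 3)*10 = ((8 + (4 - 3))/10 + 3)*10 = ((8 + 1)*(1/10) + 3)*10 = (9*(1/10) + 3)*10 = (9/10 + 3)*10 = (39/10)*10 = 39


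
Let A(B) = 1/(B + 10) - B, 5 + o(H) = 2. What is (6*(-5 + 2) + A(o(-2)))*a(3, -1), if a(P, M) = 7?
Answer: -104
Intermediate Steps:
o(H) = -3 (o(H) = -5 + 2 = -3)
A(B) = 1/(10 + B) - B
(6*(-5 + 2) + A(o(-2)))*a(3, -1) = (6*(-5 + 2) + (1 - 1*(-3)² - 10*(-3))/(10 - 3))*7 = (6*(-3) + (1 - 1*9 + 30)/7)*7 = (-18 + (1 - 9 + 30)/7)*7 = (-18 + (⅐)*22)*7 = (-18 + 22/7)*7 = -104/7*7 = -104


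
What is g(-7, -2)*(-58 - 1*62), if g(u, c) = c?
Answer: 240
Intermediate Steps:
g(-7, -2)*(-58 - 1*62) = -2*(-58 - 1*62) = -2*(-58 - 62) = -2*(-120) = 240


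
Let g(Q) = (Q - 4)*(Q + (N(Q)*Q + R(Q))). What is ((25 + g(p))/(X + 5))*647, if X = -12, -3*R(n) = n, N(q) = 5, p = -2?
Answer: -60171/7 ≈ -8595.9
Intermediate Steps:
R(n) = -n/3
g(Q) = 17*Q*(-4 + Q)/3 (g(Q) = (Q - 4)*(Q + (5*Q - Q/3)) = (-4 + Q)*(Q + 14*Q/3) = (-4 + Q)*(17*Q/3) = 17*Q*(-4 + Q)/3)
((25 + g(p))/(X + 5))*647 = ((25 + (17/3)*(-2)*(-4 - 2))/(-12 + 5))*647 = ((25 + (17/3)*(-2)*(-6))/(-7))*647 = ((25 + 68)*(-⅐))*647 = (93*(-⅐))*647 = -93/7*647 = -60171/7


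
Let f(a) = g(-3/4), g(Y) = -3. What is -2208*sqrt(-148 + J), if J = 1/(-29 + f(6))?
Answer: -276*I*sqrt(9474) ≈ -26864.0*I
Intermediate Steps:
f(a) = -3
J = -1/32 (J = 1/(-29 - 3) = 1/(-32) = -1/32 ≈ -0.031250)
-2208*sqrt(-148 + J) = -2208*sqrt(-148 - 1/32) = -276*I*sqrt(9474)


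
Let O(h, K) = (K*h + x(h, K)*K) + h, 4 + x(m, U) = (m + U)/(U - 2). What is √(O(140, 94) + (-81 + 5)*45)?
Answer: 3*√572677/23 ≈ 98.707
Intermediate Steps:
x(m, U) = -4 + (U + m)/(-2 + U) (x(m, U) = -4 + (m + U)/(U - 2) = -4 + (U + m)/(-2 + U))
O(h, K) = h + K*h + K*(8 + h - 3*K)/(-2 + K) (O(h, K) = (K*h + ((8 + h - 3*K)/(-2 + K))*K) + h = (K*h + K*(8 + h - 3*K)/(-2 + K)) + h = h + K*h + K*(8 + h - 3*K)/(-2 + K))
√(O(140, 94) + (-81 + 5)*45) = √((94*(8 + 140 - 3*94) + 140*(1 + 94)*(-2 + 94))/(-2 + 94) + (-81 + 5)*45) = √((94*(8 + 140 - 282) + 140*95*92)/92 - 76*45) = √((94*(-134) + 1223600)/92 - 3420) = √((-12596 + 1223600)/92 - 3420) = √((1/92)*1211004 - 3420) = √(302751/23 - 3420) = √(224091/23) = 3*√572677/23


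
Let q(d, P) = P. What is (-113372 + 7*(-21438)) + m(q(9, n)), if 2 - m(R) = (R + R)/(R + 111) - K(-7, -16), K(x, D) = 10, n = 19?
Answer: -17122709/65 ≈ -2.6343e+5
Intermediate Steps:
m(R) = 12 - 2*R/(111 + R) (m(R) = 2 - ((R + R)/(R + 111) - 1*10) = 2 - ((2*R)/(111 + R) - 10) = 2 - (2*R/(111 + R) - 10) = 2 - (-10 + 2*R/(111 + R)) = 2 + (10 - 2*R/(111 + R)) = 12 - 2*R/(111 + R))
(-113372 + 7*(-21438)) + m(q(9, n)) = (-113372 + 7*(-21438)) + 2*(666 + 5*19)/(111 + 19) = (-113372 - 150066) + 2*(666 + 95)/130 = -263438 + 2*(1/130)*761 = -263438 + 761/65 = -17122709/65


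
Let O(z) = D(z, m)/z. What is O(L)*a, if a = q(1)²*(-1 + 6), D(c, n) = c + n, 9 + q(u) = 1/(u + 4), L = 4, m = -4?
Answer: 0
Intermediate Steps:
q(u) = -9 + 1/(4 + u) (q(u) = -9 + 1/(u + 4) = -9 + 1/(4 + u))
O(z) = (-4 + z)/z (O(z) = (z - 4)/z = (-4 + z)/z)
a = 1936/5 (a = ((-35 - 9*1)/(4 + 1))²*(-1 + 6) = ((-35 - 9)/5)²*5 = ((⅕)*(-44))²*5 = (-44/5)²*5 = (1936/25)*5 = 1936/5 ≈ 387.20)
O(L)*a = ((-4 + 4)/4)*(1936/5) = ((¼)*0)*(1936/5) = 0*(1936/5) = 0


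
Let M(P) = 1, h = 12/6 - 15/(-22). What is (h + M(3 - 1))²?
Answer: 6561/484 ≈ 13.556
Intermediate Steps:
h = 59/22 (h = 12*(⅙) - 15*(-1/22) = 2 + 15/22 = 59/22 ≈ 2.6818)
(h + M(3 - 1))² = (59/22 + 1)² = (81/22)² = 6561/484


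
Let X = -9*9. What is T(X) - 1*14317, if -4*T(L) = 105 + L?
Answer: -14323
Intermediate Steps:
X = -81
T(L) = -105/4 - L/4 (T(L) = -(105 + L)/4 = -105/4 - L/4)
T(X) - 1*14317 = (-105/4 - 1/4*(-81)) - 1*14317 = (-105/4 + 81/4) - 14317 = -6 - 14317 = -14323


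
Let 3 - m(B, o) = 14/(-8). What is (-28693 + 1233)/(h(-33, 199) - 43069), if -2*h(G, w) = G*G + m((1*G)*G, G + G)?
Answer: 219680/348927 ≈ 0.62959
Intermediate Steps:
m(B, o) = 19/4 (m(B, o) = 3 - 14/(-8) = 3 - 14*(-1)/8 = 3 - 1*(-7/4) = 3 + 7/4 = 19/4)
h(G, w) = -19/8 - G²/2 (h(G, w) = -(G*G + 19/4)/2 = -(G² + 19/4)/2 = -(19/4 + G²)/2 = -19/8 - G²/2)
(-28693 + 1233)/(h(-33, 199) - 43069) = (-28693 + 1233)/((-19/8 - ½*(-33)²) - 43069) = -27460/((-19/8 - ½*1089) - 43069) = -27460/((-19/8 - 1089/2) - 43069) = -27460/(-4375/8 - 43069) = -27460/(-348927/8) = -27460*(-8/348927) = 219680/348927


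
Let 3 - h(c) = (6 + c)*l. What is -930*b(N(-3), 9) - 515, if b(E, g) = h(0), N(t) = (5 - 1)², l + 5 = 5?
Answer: -3305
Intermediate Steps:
l = 0 (l = -5 + 5 = 0)
h(c) = 3 (h(c) = 3 - (6 + c)*0 = 3 - 1*0 = 3 + 0 = 3)
N(t) = 16 (N(t) = 4² = 16)
b(E, g) = 3
-930*b(N(-3), 9) - 515 = -930*3 - 515 = -2790 - 515 = -3305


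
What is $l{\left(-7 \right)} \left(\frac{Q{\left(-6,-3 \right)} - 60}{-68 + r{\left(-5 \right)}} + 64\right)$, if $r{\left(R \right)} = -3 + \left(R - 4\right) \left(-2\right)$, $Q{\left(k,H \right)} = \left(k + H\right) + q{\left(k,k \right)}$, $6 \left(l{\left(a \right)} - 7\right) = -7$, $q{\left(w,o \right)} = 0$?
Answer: $\frac{121135}{318} \approx 380.93$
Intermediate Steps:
$l{\left(a \right)} = \frac{35}{6}$ ($l{\left(a \right)} = 7 + \frac{1}{6} \left(-7\right) = 7 - \frac{7}{6} = \frac{35}{6}$)
$Q{\left(k,H \right)} = H + k$ ($Q{\left(k,H \right)} = \left(k + H\right) + 0 = \left(H + k\right) + 0 = H + k$)
$r{\left(R \right)} = 5 - 2 R$ ($r{\left(R \right)} = -3 + \left(R - 4\right) \left(-2\right) = -3 + \left(-4 + R\right) \left(-2\right) = -3 - \left(-8 + 2 R\right) = 5 - 2 R$)
$l{\left(-7 \right)} \left(\frac{Q{\left(-6,-3 \right)} - 60}{-68 + r{\left(-5 \right)}} + 64\right) = \frac{35 \left(\frac{\left(-3 - 6\right) - 60}{-68 + \left(5 - -10\right)} + 64\right)}{6} = \frac{35 \left(\frac{-9 - 60}{-68 + \left(5 + 10\right)} + 64\right)}{6} = \frac{35 \left(- \frac{69}{-68 + 15} + 64\right)}{6} = \frac{35 \left(- \frac{69}{-53} + 64\right)}{6} = \frac{35 \left(\left(-69\right) \left(- \frac{1}{53}\right) + 64\right)}{6} = \frac{35 \left(\frac{69}{53} + 64\right)}{6} = \frac{35}{6} \cdot \frac{3461}{53} = \frac{121135}{318}$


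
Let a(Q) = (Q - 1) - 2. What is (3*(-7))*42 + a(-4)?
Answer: -889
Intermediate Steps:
a(Q) = -3 + Q (a(Q) = (-1 + Q) - 2 = -3 + Q)
(3*(-7))*42 + a(-4) = (3*(-7))*42 + (-3 - 4) = -21*42 - 7 = -882 - 7 = -889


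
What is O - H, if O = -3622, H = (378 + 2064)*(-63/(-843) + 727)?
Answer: -499937918/281 ≈ -1.7791e+6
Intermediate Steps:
H = 498920136/281 (H = 2442*(-63*(-1/843) + 727) = 2442*(21/281 + 727) = 2442*(204308/281) = 498920136/281 ≈ 1.7755e+6)
O - H = -3622 - 1*498920136/281 = -3622 - 498920136/281 = -499937918/281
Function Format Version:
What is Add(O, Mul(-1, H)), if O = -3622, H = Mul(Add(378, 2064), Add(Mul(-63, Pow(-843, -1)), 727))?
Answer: Rational(-499937918, 281) ≈ -1.7791e+6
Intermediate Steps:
H = Rational(498920136, 281) (H = Mul(2442, Add(Mul(-63, Rational(-1, 843)), 727)) = Mul(2442, Add(Rational(21, 281), 727)) = Mul(2442, Rational(204308, 281)) = Rational(498920136, 281) ≈ 1.7755e+6)
Add(O, Mul(-1, H)) = Add(-3622, Mul(-1, Rational(498920136, 281))) = Add(-3622, Rational(-498920136, 281)) = Rational(-499937918, 281)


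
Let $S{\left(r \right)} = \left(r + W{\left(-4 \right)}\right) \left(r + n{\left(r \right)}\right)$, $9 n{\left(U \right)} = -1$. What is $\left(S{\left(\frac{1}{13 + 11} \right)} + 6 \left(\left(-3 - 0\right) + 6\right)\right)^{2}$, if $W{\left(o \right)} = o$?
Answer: $\frac{997233241}{2985984} \approx 333.97$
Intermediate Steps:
$n{\left(U \right)} = - \frac{1}{9}$ ($n{\left(U \right)} = \frac{1}{9} \left(-1\right) = - \frac{1}{9}$)
$S{\left(r \right)} = \left(-4 + r\right) \left(- \frac{1}{9} + r\right)$ ($S{\left(r \right)} = \left(r - 4\right) \left(r - \frac{1}{9}\right) = \left(-4 + r\right) \left(- \frac{1}{9} + r\right)$)
$\left(S{\left(\frac{1}{13 + 11} \right)} + 6 \left(\left(-3 - 0\right) + 6\right)\right)^{2} = \left(\left(\frac{4}{9} + \left(\frac{1}{13 + 11}\right)^{2} - \frac{37}{9 \left(13 + 11\right)}\right) + 6 \left(\left(-3 - 0\right) + 6\right)\right)^{2} = \left(\left(\frac{4}{9} + \left(\frac{1}{24}\right)^{2} - \frac{37}{9 \cdot 24}\right) + 6 \left(\left(-3 + 0\right) + 6\right)\right)^{2} = \left(\left(\frac{4}{9} + \left(\frac{1}{24}\right)^{2} - \frac{37}{216}\right) + 6 \left(-3 + 6\right)\right)^{2} = \left(\left(\frac{4}{9} + \frac{1}{576} - \frac{37}{216}\right) + 6 \cdot 3\right)^{2} = \left(\frac{475}{1728} + 18\right)^{2} = \left(\frac{31579}{1728}\right)^{2} = \frac{997233241}{2985984}$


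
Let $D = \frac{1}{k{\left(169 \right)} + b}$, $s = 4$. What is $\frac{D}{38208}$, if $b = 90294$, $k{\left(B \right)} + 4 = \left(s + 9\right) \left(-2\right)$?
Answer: $\frac{1}{3448806912} \approx 2.8996 \cdot 10^{-10}$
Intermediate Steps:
$k{\left(B \right)} = -30$ ($k{\left(B \right)} = -4 + \left(4 + 9\right) \left(-2\right) = -4 + 13 \left(-2\right) = -4 - 26 = -30$)
$D = \frac{1}{90264}$ ($D = \frac{1}{-30 + 90294} = \frac{1}{90264} \approx 1.1079 \cdot 10^{-5}$)
$\frac{D}{38208} = \frac{1}{90264 \cdot 38208} = \frac{1}{90264} \cdot \frac{1}{38208} = \frac{1}{3448806912}$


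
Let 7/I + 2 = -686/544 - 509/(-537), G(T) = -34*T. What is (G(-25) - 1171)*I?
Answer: 328205808/337871 ≈ 971.39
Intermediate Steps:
I = -1022448/337871 (I = 7/(-2 + (-686/544 - 509/(-537))) = 7/(-2 + (-686*1/544 - 509*(-1/537))) = 7/(-2 + (-343/272 + 509/537)) = 7/(-2 - 45743/146064) = 7/(-337871/146064) = 7*(-146064/337871) = -1022448/337871 ≈ -3.0261)
(G(-25) - 1171)*I = (-34*(-25) - 1171)*(-1022448/337871) = (850 - 1171)*(-1022448/337871) = -321*(-1022448/337871) = 328205808/337871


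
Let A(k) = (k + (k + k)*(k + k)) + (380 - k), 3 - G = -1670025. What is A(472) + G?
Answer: 2561544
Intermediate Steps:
G = 1670028 (G = 3 - 1*(-1670025) = 3 + 1670025 = 1670028)
A(k) = 380 + 4*k**2 (A(k) = (k + (2*k)*(2*k)) + (380 - k) = (k + 4*k**2) + (380 - k) = 380 + 4*k**2)
A(472) + G = (380 + 4*472**2) + 1670028 = (380 + 4*222784) + 1670028 = (380 + 891136) + 1670028 = 891516 + 1670028 = 2561544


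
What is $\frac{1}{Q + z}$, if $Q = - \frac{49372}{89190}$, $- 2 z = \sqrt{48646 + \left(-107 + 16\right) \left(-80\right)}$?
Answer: $\frac{2201744340}{55609191483883} - \frac{5966142075 \sqrt{6214}}{55609191483883} \approx -0.0084177$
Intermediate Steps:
$z = - \frac{3 \sqrt{6214}}{2}$ ($z = - \frac{\sqrt{48646 + \left(-107 + 16\right) \left(-80\right)}}{2} = - \frac{\sqrt{48646 - -7280}}{2} = - \frac{\sqrt{48646 + 7280}}{2} = - \frac{\sqrt{55926}}{2} = - \frac{3 \sqrt{6214}}{2} \approx -118.24$)
$Q = - \frac{24686}{44595}$ ($Q = \left(-49372\right) \frac{1}{89190} = - \frac{24686}{44595} \approx -0.55356$)
$\frac{1}{Q + z} = \frac{1}{- \frac{24686}{44595} - \frac{3 \sqrt{6214}}{2}}$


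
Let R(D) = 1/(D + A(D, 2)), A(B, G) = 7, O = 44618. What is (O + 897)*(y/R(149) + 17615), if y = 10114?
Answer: 72614585485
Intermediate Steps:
R(D) = 1/(7 + D) (R(D) = 1/(D + 7) = 1/(7 + D))
(O + 897)*(y/R(149) + 17615) = (44618 + 897)*(10114/(1/(7 + 149)) + 17615) = 45515*(10114/(1/156) + 17615) = 45515*(10114*156 + 17615) = 45515*(1577784 + 17615) = 45515*1595399 = 72614585485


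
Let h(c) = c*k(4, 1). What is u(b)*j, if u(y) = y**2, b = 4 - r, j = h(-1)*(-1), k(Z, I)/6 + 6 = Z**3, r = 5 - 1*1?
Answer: 0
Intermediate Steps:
r = 4 (r = 5 - 1 = 4)
k(Z, I) = -36 + 6*Z**3
h(c) = 348*c (h(c) = c*(-36 + 6*4**3) = c*(-36 + 6*64) = c*(-36 + 384) = c*348 = 348*c)
j = 348 (j = (348*(-1))*(-1) = -348*(-1) = 348)
b = 0 (b = 4 - 1*4 = 4 - 4 = 0)
u(b)*j = 0**2*348 = 0*348 = 0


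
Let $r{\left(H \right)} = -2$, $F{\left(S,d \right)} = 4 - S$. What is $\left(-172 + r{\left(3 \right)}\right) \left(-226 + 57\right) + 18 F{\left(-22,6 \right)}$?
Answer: $29874$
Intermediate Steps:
$\left(-172 + r{\left(3 \right)}\right) \left(-226 + 57\right) + 18 F{\left(-22,6 \right)} = \left(-172 - 2\right) \left(-226 + 57\right) + 18 \left(4 - -22\right) = \left(-174\right) \left(-169\right) + 18 \left(4 + 22\right) = 29406 + 18 \cdot 26 = 29406 + 468 = 29874$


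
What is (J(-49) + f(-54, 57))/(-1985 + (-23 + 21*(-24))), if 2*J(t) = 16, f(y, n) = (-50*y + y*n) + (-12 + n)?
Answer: 325/2512 ≈ 0.12938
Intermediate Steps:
f(y, n) = -12 + n - 50*y + n*y (f(y, n) = (-50*y + n*y) + (-12 + n) = -12 + n - 50*y + n*y)
J(t) = 8 (J(t) = (½)*16 = 8)
(J(-49) + f(-54, 57))/(-1985 + (-23 + 21*(-24))) = (8 + (-12 + 57 - 50*(-54) + 57*(-54)))/(-1985 + (-23 + 21*(-24))) = (8 + (-12 + 57 + 2700 - 3078))/(-1985 + (-23 - 504)) = (8 - 333)/(-1985 - 527) = -325/(-2512) = -325*(-1/2512) = 325/2512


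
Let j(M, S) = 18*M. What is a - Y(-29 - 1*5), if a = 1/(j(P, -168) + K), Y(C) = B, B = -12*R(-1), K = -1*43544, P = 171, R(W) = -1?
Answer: -485593/40466 ≈ -12.000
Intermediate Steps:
K = -43544
B = 12 (B = -12*(-1) = 12)
Y(C) = 12
a = -1/40466 (a = 1/(18*171 - 43544) = 1/(3078 - 43544) = 1/(-40466) = -1/40466 ≈ -2.4712e-5)
a - Y(-29 - 1*5) = -1/40466 - 1*12 = -1/40466 - 12 = -485593/40466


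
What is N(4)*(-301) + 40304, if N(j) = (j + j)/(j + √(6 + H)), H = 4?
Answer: 116096/3 + 1204*√10/3 ≈ 39968.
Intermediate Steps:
N(j) = 2*j/(j + √10) (N(j) = (j + j)/(j + √(6 + 4)) = (2*j)/(j + √10) = 2*j/(j + √10))
N(4)*(-301) + 40304 = (2*4/(4 + √10))*(-301) + 40304 = (8/(4 + √10))*(-301) + 40304 = -2408/(4 + √10) + 40304 = 40304 - 2408/(4 + √10)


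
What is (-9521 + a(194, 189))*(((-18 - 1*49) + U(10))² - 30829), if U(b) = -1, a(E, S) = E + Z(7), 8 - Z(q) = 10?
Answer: 244466445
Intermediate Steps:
Z(q) = -2 (Z(q) = 8 - 1*10 = 8 - 10 = -2)
a(E, S) = -2 + E (a(E, S) = E - 2 = -2 + E)
(-9521 + a(194, 189))*(((-18 - 1*49) + U(10))² - 30829) = (-9521 + (-2 + 194))*(((-18 - 1*49) - 1)² - 30829) = (-9521 + 192)*(((-18 - 49) - 1)² - 30829) = -9329*((-67 - 1)² - 30829) = -9329*((-68)² - 30829) = -9329*(4624 - 30829) = -9329*(-26205) = 244466445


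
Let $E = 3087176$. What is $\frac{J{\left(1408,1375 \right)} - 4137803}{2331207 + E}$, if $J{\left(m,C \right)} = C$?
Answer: $- \frac{4136428}{5418383} \approx -0.76341$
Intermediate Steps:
$\frac{J{\left(1408,1375 \right)} - 4137803}{2331207 + E} = \frac{1375 - 4137803}{2331207 + 3087176} = - \frac{4136428}{5418383}$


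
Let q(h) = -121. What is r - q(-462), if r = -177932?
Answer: -177811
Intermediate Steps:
r - q(-462) = -177932 - 1*(-121) = -177932 + 121 = -177811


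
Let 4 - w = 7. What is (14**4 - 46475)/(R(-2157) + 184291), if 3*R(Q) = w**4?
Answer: -8059/184318 ≈ -0.043723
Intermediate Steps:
w = -3 (w = 4 - 1*7 = 4 - 7 = -3)
R(Q) = 27 (R(Q) = (1/3)*(-3)**4 = (1/3)*81 = 27)
(14**4 - 46475)/(R(-2157) + 184291) = (14**4 - 46475)/(27 + 184291) = (38416 - 46475)/184318 = -8059*1/184318 = -8059/184318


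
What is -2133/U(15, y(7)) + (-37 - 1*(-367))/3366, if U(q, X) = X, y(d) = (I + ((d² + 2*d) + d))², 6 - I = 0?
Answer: -79903/294576 ≈ -0.27125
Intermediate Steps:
I = 6 (I = 6 - 1*0 = 6 + 0 = 6)
y(d) = (6 + d² + 3*d)² (y(d) = (6 + ((d² + 2*d) + d))² = (6 + (d² + 3*d))² = (6 + d² + 3*d)²)
-2133/U(15, y(7)) + (-37 - 1*(-367))/3366 = -2133/(6 + 7² + 3*7)² + (-37 - 1*(-367))/3366 = -2133/(6 + 49 + 21)² + (-37 + 367)*(1/3366) = -2133/(76²) + 330*(1/3366) = -2133/5776 + 5/51 = -79903/294576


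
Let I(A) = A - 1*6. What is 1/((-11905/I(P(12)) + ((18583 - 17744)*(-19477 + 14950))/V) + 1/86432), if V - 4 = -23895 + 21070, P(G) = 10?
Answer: -243824672/397401217123 ≈ -0.00061355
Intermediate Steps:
I(A) = -6 + A (I(A) = A - 6 = -6 + A)
V = -2821 (V = 4 + (-23895 + 21070) = 4 - 2825 = -2821)
1/((-11905/I(P(12)) + ((18583 - 17744)*(-19477 + 14950))/V) + 1/86432) = 1/((-11905/(-6 + 10) + ((18583 - 17744)*(-19477 + 14950))/(-2821)) + 1/86432) = 1/((-11905/4 + (839*(-4527))*(-1/2821)) + 1/86432) = 1/((-11905*¼ - 3798153*(-1/2821)) + 1/86432) = 1/((-11905/4 + 3798153/2821) + 1/86432) = 1/(-18391393/11284 + 1/86432) = 1/(-397401217123/243824672) = -243824672/397401217123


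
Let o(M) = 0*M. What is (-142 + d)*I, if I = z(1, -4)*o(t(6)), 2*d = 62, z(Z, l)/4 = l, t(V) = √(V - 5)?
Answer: 0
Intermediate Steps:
t(V) = √(-5 + V)
z(Z, l) = 4*l
o(M) = 0
d = 31 (d = (½)*62 = 31)
I = 0 (I = (4*(-4))*0 = -16*0 = 0)
(-142 + d)*I = (-142 + 31)*0 = -111*0 = 0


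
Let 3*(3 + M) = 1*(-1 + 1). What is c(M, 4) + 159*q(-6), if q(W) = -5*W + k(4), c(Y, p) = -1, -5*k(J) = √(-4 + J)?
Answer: 4769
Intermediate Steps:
k(J) = -√(-4 + J)/5
M = -3 (M = -3 + (1*(-1 + 1))/3 = -3 + (1*0)/3 = -3 + (⅓)*0 = -3 + 0 = -3)
q(W) = -5*W (q(W) = -5*W - √(-4 + 4)/5 = -5*W - √0/5 = -5*W - ⅕*0 = -5*W + 0 = -5*W)
c(M, 4) + 159*q(-6) = -1 + 159*(-5*(-6)) = -1 + 159*30 = -1 + 4770 = 4769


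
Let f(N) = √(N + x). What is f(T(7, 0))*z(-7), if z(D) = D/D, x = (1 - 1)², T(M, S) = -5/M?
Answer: I*√35/7 ≈ 0.84515*I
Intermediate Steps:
x = 0 (x = 0² = 0)
f(N) = √N (f(N) = √(N + 0) = √N)
z(D) = 1
f(T(7, 0))*z(-7) = √(-5/7)*1 = (I*√35/7)*1 = I*√35/7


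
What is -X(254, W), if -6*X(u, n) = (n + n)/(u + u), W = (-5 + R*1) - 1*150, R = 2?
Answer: -51/508 ≈ -0.10039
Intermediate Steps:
W = -153 (W = (-5 + 2*1) - 1*150 = (-5 + 2) - 150 = -3 - 150 = -153)
X(u, n) = -n/(6*u) (X(u, n) = -(n + n)/(6*(u + u)) = -2*n/(6*(2*u)) = -2*n*1/(2*u)/6 = -n/(6*u))
-X(254, W) = -(-1)*(-153)/(6*254) = -1*51/508 = -51/508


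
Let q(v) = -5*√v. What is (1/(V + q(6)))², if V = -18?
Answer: 79/5046 - 5*√6/841 ≈ 0.0010930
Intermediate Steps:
(1/(V + q(6)))² = (1/(-18 - 5*√6))² = (-18 - 5*√6)⁻²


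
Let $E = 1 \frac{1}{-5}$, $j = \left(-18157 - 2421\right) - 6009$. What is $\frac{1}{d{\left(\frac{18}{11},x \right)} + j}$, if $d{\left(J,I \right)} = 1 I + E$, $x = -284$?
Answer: $- \frac{5}{134356} \approx -3.7215 \cdot 10^{-5}$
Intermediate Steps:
$j = -26587$ ($j = -20578 - 6009 = -26587$)
$E = - \frac{1}{5}$ ($E = 1 \left(- \frac{1}{5}\right) = - \frac{1}{5} \approx -0.2$)
$d{\left(J,I \right)} = - \frac{1}{5} + I$ ($d{\left(J,I \right)} = 1 I - \frac{1}{5} = I - \frac{1}{5} = - \frac{1}{5} + I$)
$\frac{1}{d{\left(\frac{18}{11},x \right)} + j} = \frac{1}{\left(- \frac{1}{5} - 284\right) - 26587} = \frac{1}{- \frac{1421}{5} - 26587} = \frac{1}{- \frac{134356}{5}} = - \frac{5}{134356}$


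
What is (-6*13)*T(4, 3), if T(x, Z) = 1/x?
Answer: -39/2 ≈ -19.500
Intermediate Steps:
(-6*13)*T(4, 3) = -6*13/4 = -78*1/4 = -39/2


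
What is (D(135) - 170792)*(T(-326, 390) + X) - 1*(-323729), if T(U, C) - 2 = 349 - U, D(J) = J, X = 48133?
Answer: -8329444441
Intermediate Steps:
T(U, C) = 351 - U (T(U, C) = 2 + (349 - U) = 351 - U)
(D(135) - 170792)*(T(-326, 390) + X) - 1*(-323729) = (135 - 170792)*((351 - 1*(-326)) + 48133) - 1*(-323729) = -170657*((351 + 326) + 48133) + 323729 = -170657*(677 + 48133) + 323729 = -170657*48810 + 323729 = -8329768170 + 323729 = -8329444441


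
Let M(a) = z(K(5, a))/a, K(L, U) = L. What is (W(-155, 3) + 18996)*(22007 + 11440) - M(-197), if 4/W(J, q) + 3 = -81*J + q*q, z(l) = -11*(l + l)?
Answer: 524069065391710/824839 ≈ 6.3536e+8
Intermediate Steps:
z(l) = -22*l
W(J, q) = 4/(-3 + q² - 81*J) (W(J, q) = 4/(-3 + (-81*J + q*q)) = 4/(-3 + (-81*J + q²)) = 4/(-3 + (q² - 81*J)) = 4/(-3 + q² - 81*J))
M(a) = -110/a (M(a) = (-22*5)/a = -110/a)
(W(-155, 3) + 18996)*(22007 + 11440) - M(-197) = (4/(-3 + 3² - 81*(-155)) + 18996)*(22007 + 11440) - (-110)/(-197) = (4/(-3 + 9 + 12555) + 18996)*33447 - (-110)*(-1)/197 = (4/12561 + 18996)*33447 - 1*110/197 = (4*(1/12561) + 18996)*33447 - 110/197 = (4/12561 + 18996)*33447 - 110/197 = (238608760/12561)*33447 - 110/197 = 2660249065240/4187 - 110/197 = 524069065391710/824839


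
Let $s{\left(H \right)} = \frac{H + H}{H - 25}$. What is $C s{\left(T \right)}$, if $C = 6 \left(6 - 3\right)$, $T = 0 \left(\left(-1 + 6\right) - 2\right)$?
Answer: $0$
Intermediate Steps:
$T = 0$ ($T = 0 \left(5 - 2\right) = 0 \cdot 3 = 0$)
$s{\left(H \right)} = \frac{2 H}{-25 + H}$
$C = 18$ ($C = 6 \cdot 3 = 18$)
$C s{\left(T \right)} = 18 \cdot 2 \cdot 0 \frac{1}{-25 + 0} = 18 \cdot 2 \cdot 0 \frac{1}{-25} = 18 \cdot 2 \cdot 0 \left(- \frac{1}{25}\right) = 18 \cdot 0 = 0$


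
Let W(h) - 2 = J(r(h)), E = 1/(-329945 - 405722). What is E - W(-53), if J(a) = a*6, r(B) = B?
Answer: 232470771/735667 ≈ 316.00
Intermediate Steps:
E = -1/735667 (E = 1/(-735667) = -1/735667 ≈ -1.3593e-6)
J(a) = 6*a
W(h) = 2 + 6*h
E - W(-53) = -1/735667 - (2 + 6*(-53)) = -1/735667 - (2 - 318) = -1/735667 - 1*(-316) = -1/735667 + 316 = 232470771/735667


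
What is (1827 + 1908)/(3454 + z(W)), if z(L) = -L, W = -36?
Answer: 747/698 ≈ 1.0702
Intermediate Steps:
(1827 + 1908)/(3454 + z(W)) = (1827 + 1908)/(3454 - 1*(-36)) = 3735/(3454 + 36) = 3735/3490 = 3735*(1/3490) = 747/698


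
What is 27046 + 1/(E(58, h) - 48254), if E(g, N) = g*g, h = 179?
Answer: 1214094939/44890 ≈ 27046.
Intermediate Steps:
E(g, N) = g²
27046 + 1/(E(58, h) - 48254) = 27046 + 1/(58² - 48254) = 27046 + 1/(3364 - 48254) = 27046 + 1/(-44890) = 27046 - 1/44890 = 1214094939/44890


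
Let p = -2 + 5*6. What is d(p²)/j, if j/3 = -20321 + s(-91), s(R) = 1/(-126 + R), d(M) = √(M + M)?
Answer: -3038*√2/6614487 ≈ -0.00064954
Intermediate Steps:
p = 28 (p = -2 + 30 = 28)
d(M) = √2*√M (d(M) = √(2*M) = √2*√M)
j = -13228974/217 (j = 3*(-20321 + 1/(-126 - 91)) = 3*(-20321 + 1/(-217)) = 3*(-20321 - 1/217) = 3*(-4409658/217) = -13228974/217 ≈ -60963.)
d(p²)/j = (√2*√(28²))/(-13228974/217) = (√2*√784)*(-217/13228974) = (√2*28)*(-217/13228974) = (28*√2)*(-217/13228974) = -3038*√2/6614487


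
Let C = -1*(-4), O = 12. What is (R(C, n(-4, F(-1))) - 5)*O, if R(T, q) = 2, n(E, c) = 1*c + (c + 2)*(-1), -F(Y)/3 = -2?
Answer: -36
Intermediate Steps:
F(Y) = 6 (F(Y) = -3*(-2) = 6)
n(E, c) = -2 (n(E, c) = c + (2 + c)*(-1) = c + (-2 - c) = -2)
C = 4
(R(C, n(-4, F(-1))) - 5)*O = (2 - 5)*12 = -3*12 = -36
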